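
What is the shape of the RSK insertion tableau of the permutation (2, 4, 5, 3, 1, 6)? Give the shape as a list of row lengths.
Row-insert each entry into an empty tableau.

After inserting 2: P = [[2]].
After inserting 4: P = [[2, 4]].
After inserting 5: P = [[2, 4, 5]].
After inserting 3: P = [[2, 3, 5], [4]].
After inserting 1: P = [[1, 3, 5], [2], [4]].
After inserting 6: P = [[1, 3, 5, 6], [2], [4]].

The final insertion tableau P = [[1, 3, 5, 6], [2], [4]] has shape [4, 1, 1].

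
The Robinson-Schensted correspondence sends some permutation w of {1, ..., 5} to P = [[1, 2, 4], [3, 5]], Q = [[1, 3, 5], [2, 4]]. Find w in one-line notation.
3 1 5 2 4

Reverse the RSK construction: for i from n down to 1, find the cell of Q containing i, remove the entry at that cell from P, and reverse-bump it up through P; the value ejected from row 1 is w(i).

Step i=5: Q has 5 at row 1, column 3; remove that cell from P, ejecting 4. So w(5) = 4. P is now [[1, 2], [3, 5]].
Step i=4: Q has 4 at row 2, column 2; remove 5 from row 2 of P and reverse-bump: 5 enters row 1 and ejects 2. So w(4) = 2. P is now [[1, 5], [3]].
Step i=3: Q has 3 at row 1, column 2; remove that cell from P, ejecting 5. So w(3) = 5. P is now [[1], [3]].
Step i=2: Q has 2 at row 2, column 1; remove 3 from row 2 of P and reverse-bump: 3 enters row 1 and ejects 1. So w(2) = 1. P is now [[3]].
Step i=1: Q has 1 at row 1, column 1; remove that cell from P, ejecting 3. So w(1) = 3. P is now [].

So w = 3 1 5 2 4.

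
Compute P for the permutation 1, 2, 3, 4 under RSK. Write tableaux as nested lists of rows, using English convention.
P = [[1, 2, 3, 4]]

Insert 1: appended to row 1. P = [[1]].
Insert 2: appended to row 1. P = [[1, 2]].
Insert 3: appended to row 1. P = [[1, 2, 3]].
Insert 4: appended to row 1. P = [[1, 2, 3, 4]].

So P = [[1, 2, 3, 4]].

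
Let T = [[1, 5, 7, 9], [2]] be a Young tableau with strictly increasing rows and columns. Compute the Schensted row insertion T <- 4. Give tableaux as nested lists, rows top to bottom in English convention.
In row 1, 4 replaces 5 (the leftmost entry greater than 4); 5 is bumped to row 2. 5 is appended to row 2. The new tableau is [[1, 4, 7, 9], [2, 5]].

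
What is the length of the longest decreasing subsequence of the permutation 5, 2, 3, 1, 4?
3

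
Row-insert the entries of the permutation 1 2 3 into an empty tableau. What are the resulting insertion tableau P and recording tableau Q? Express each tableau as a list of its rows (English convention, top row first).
P = [[1, 2, 3]], Q = [[1, 2, 3]]

Insert each entry of the permutation into P by Schensted row insertion, recording in Q the position of each new cell.

After inserting 1: P = [[1]].
After inserting 2: P = [[1, 2]].
After inserting 3: P = [[1, 2, 3]].

So P = [[1, 2, 3]], Q = [[1, 2, 3]].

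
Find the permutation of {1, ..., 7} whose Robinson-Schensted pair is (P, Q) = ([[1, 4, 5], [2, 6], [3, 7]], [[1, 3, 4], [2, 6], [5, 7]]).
Reverse the RSK construction: for i from n down to 1, find the cell of Q containing i, remove the entry at that cell from P, and reverse-bump it up through P; the value ejected from row 1 is w(i).

Step i=7: Q has 7 at row 3, column 2; remove 7 from row 3 of P and reverse-bump: 7 enters row 2 and ejects 6; 6 enters row 1 and ejects 5. So w(7) = 5. P is now [[1, 4, 6], [2, 7], [3]].
Step i=6: Q has 6 at row 2, column 2; remove 7 from row 2 of P and reverse-bump: 7 enters row 1 and ejects 6. So w(6) = 6. P is now [[1, 4, 7], [2], [3]].
Step i=5: Q has 5 at row 3, column 1; remove 3 from row 3 of P and reverse-bump: 3 enters row 2 and ejects 2; 2 enters row 1 and ejects 1. So w(5) = 1. P is now [[2, 4, 7], [3]].
Step i=4: Q has 4 at row 1, column 3; remove that cell from P, ejecting 7. So w(4) = 7. P is now [[2, 4], [3]].
Step i=3: Q has 3 at row 1, column 2; remove that cell from P, ejecting 4. So w(3) = 4. P is now [[2], [3]].
Step i=2: Q has 2 at row 2, column 1; remove 3 from row 2 of P and reverse-bump: 3 enters row 1 and ejects 2. So w(2) = 2. P is now [[3]].
Step i=1: Q has 1 at row 1, column 1; remove that cell from P, ejecting 3. So w(1) = 3. P is now [].

So w = 3 2 4 7 1 6 5.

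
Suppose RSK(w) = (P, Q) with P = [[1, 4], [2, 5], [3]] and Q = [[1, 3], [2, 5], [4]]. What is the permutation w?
Reverse the RSK construction: for i from n down to 1, find the cell of Q containing i, remove the entry at that cell from P, and reverse-bump it up through P; the value ejected from row 1 is w(i).

Step i=5: Q has 5 at row 2, column 2; remove 5 from row 2 of P and reverse-bump: 5 enters row 1 and ejects 4. So w(5) = 4. P is now [[1, 5], [2], [3]].
Step i=4: Q has 4 at row 3, column 1; remove 3 from row 3 of P and reverse-bump: 3 enters row 2 and ejects 2; 2 enters row 1 and ejects 1. So w(4) = 1. P is now [[2, 5], [3]].
Step i=3: Q has 3 at row 1, column 2; remove that cell from P, ejecting 5. So w(3) = 5. P is now [[2], [3]].
Step i=2: Q has 2 at row 2, column 1; remove 3 from row 2 of P and reverse-bump: 3 enters row 1 and ejects 2. So w(2) = 2. P is now [[3]].
Step i=1: Q has 1 at row 1, column 1; remove that cell from P, ejecting 3. So w(1) = 3. P is now [].

So w = 3 2 5 1 4.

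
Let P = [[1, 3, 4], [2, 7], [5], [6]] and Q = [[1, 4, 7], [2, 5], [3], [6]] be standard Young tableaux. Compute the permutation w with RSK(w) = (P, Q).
Reverse the RSK construction: for i from n down to 1, find the cell of Q containing i, remove the entry at that cell from P, and reverse-bump it up through P; the value ejected from row 1 is w(i).

Step i=7: Q has 7 at row 1, column 3; remove that cell from P, ejecting 4. So w(7) = 4. P is now [[1, 3], [2, 7], [5], [6]].
Step i=6: Q has 6 at row 4, column 1; remove 6 from row 4 of P and reverse-bump: 6 enters row 3 and ejects 5; 5 enters row 2 and ejects 2; 2 enters row 1 and ejects 1. So w(6) = 1. P is now [[2, 3], [5, 7], [6]].
Step i=5: Q has 5 at row 2, column 2; remove 7 from row 2 of P and reverse-bump: 7 enters row 1 and ejects 3. So w(5) = 3. P is now [[2, 7], [5], [6]].
Step i=4: Q has 4 at row 1, column 2; remove that cell from P, ejecting 7. So w(4) = 7. P is now [[2], [5], [6]].
Step i=3: Q has 3 at row 3, column 1; remove 6 from row 3 of P and reverse-bump: 6 enters row 2 and ejects 5; 5 enters row 1 and ejects 2. So w(3) = 2. P is now [[5], [6]].
Step i=2: Q has 2 at row 2, column 1; remove 6 from row 2 of P and reverse-bump: 6 enters row 1 and ejects 5. So w(2) = 5. P is now [[6]].
Step i=1: Q has 1 at row 1, column 1; remove that cell from P, ejecting 6. So w(1) = 6. P is now [].

So w = 6 5 2 7 3 1 4.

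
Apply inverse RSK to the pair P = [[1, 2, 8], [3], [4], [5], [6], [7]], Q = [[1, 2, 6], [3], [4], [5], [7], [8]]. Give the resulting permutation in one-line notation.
Reverse the RSK construction: for i from n down to 1, find the cell of Q containing i, remove the entry at that cell from P, and reverse-bump it up through P; the value ejected from row 1 is w(i).

Step i=8: Q has 8 at row 6, column 1; remove 7 from row 6 of P and reverse-bump: 7 enters row 5 and ejects 6; 6 enters row 4 and ejects 5; 5 enters row 3 and ejects 4; 4 enters row 2 and ejects 3; 3 enters row 1 and ejects 2. So w(8) = 2. P is now [[1, 3, 8], [4], [5], [6], [7]].
Step i=7: Q has 7 at row 5, column 1; remove 7 from row 5 of P and reverse-bump: 7 enters row 4 and ejects 6; 6 enters row 3 and ejects 5; 5 enters row 2 and ejects 4; 4 enters row 1 and ejects 3. So w(7) = 3. P is now [[1, 4, 8], [5], [6], [7]].
Step i=6: Q has 6 at row 1, column 3; remove that cell from P, ejecting 8. So w(6) = 8. P is now [[1, 4], [5], [6], [7]].
Step i=5: Q has 5 at row 4, column 1; remove 7 from row 4 of P and reverse-bump: 7 enters row 3 and ejects 6; 6 enters row 2 and ejects 5; 5 enters row 1 and ejects 4. So w(5) = 4. P is now [[1, 5], [6], [7]].
Step i=4: Q has 4 at row 3, column 1; remove 7 from row 3 of P and reverse-bump: 7 enters row 2 and ejects 6; 6 enters row 1 and ejects 5. So w(4) = 5. P is now [[1, 6], [7]].
Step i=3: Q has 3 at row 2, column 1; remove 7 from row 2 of P and reverse-bump: 7 enters row 1 and ejects 6. So w(3) = 6. P is now [[1, 7]].
Step i=2: Q has 2 at row 1, column 2; remove that cell from P, ejecting 7. So w(2) = 7. P is now [[1]].
Step i=1: Q has 1 at row 1, column 1; remove that cell from P, ejecting 1. So w(1) = 1. P is now [].

So w = 1 7 6 5 4 8 3 2.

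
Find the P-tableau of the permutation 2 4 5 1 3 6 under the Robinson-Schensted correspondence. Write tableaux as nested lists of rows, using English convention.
P = [[1, 3, 5, 6], [2, 4]]

Insert 2: appended to row 1. P = [[2]].
Insert 4: appended to row 1. P = [[2, 4]].
Insert 5: appended to row 1. P = [[2, 4, 5]].
Insert 1: 1 bumps 2 from row 1; 2 starts row 2. P = [[1, 4, 5], [2]].
Insert 3: 3 bumps 4 from row 1; 4 appends to row 2. P = [[1, 3, 5], [2, 4]].
Insert 6: appended to row 1. P = [[1, 3, 5, 6], [2, 4]].

So P = [[1, 3, 5, 6], [2, 4]].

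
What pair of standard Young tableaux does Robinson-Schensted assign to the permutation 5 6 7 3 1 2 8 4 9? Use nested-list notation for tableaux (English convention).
P = [[1, 2, 4, 8, 9], [3, 6, 7], [5]], Q = [[1, 2, 3, 7, 9], [4, 6, 8], [5]]

Insert each entry of the permutation into P by Schensted row insertion, recording in Q the position of each new cell.

After inserting 5: P = [[5]].
After inserting 6: P = [[5, 6]].
After inserting 7: P = [[5, 6, 7]].
After inserting 3: P = [[3, 6, 7], [5]].
After inserting 1: P = [[1, 6, 7], [3], [5]].
After inserting 2: P = [[1, 2, 7], [3, 6], [5]].
After inserting 8: P = [[1, 2, 7, 8], [3, 6], [5]].
After inserting 4: P = [[1, 2, 4, 8], [3, 6, 7], [5]].
After inserting 9: P = [[1, 2, 4, 8, 9], [3, 6, 7], [5]].

So P = [[1, 2, 4, 8, 9], [3, 6, 7], [5]], Q = [[1, 2, 3, 7, 9], [4, 6, 8], [5]].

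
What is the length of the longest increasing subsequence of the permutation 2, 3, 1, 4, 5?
4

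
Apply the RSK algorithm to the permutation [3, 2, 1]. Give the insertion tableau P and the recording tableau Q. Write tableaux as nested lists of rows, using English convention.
Insert each entry of the permutation into P by Schensted row insertion, recording in Q the position of each new cell.

Insert 3: appended to row 1. P = [[3]], Q = [[1]].
Insert 2: 2 bumps 3 from row 1; 3 starts row 2. P = [[2], [3]], Q = [[1], [2]].
Insert 1: 1 bumps 2 from row 1; 2 bumps 3 from row 2; 3 starts row 3. P = [[1], [2], [3]], Q = [[1], [2], [3]].

So P = [[1], [2], [3]], Q = [[1], [2], [3]].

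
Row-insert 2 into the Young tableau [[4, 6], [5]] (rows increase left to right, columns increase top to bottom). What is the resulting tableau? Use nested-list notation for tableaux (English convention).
In row 1, 2 replaces 4 (the leftmost entry greater than 2); 4 is bumped to row 2. In row 2, 4 replaces 5 (the leftmost entry greater than 4); 5 is bumped to row 3. 5 starts a new row 3. The new tableau is [[2, 6], [4], [5]].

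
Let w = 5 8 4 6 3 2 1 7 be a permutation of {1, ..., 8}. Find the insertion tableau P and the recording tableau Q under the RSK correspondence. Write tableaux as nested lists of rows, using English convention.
Insert each entry of the permutation into P by Schensted row insertion, recording in Q the position of each new cell.

Insert 5: appended to row 1. P = [[5]].
Insert 8: appended to row 1. P = [[5, 8]].
Insert 4: 4 bumps 5 from row 1; 5 starts row 2. P = [[4, 8], [5]].
Insert 6: 6 bumps 8 from row 1; 8 appends to row 2. P = [[4, 6], [5, 8]].
Insert 3: 3 bumps 4 from row 1; 4 bumps 5 from row 2; 5 starts row 3. P = [[3, 6], [4, 8], [5]].
Insert 2: 2 bumps 3 from row 1; 3 bumps 4 from row 2; 4 bumps 5 from row 3; 5 starts row 4. P = [[2, 6], [3, 8], [4], [5]].
Insert 1: 1 bumps 2 from row 1; 2 bumps 3 from row 2; 3 bumps 4 from row 3; 4 bumps 5 from row 4; 5 starts row 5. P = [[1, 6], [2, 8], [3], [4], [5]].
Insert 7: appended to row 1. P = [[1, 6, 7], [2, 8], [3], [4], [5]].

So P = [[1, 6, 7], [2, 8], [3], [4], [5]], Q = [[1, 2, 8], [3, 4], [5], [6], [7]].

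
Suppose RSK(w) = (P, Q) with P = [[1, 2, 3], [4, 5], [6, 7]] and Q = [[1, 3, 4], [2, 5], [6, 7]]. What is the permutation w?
Reverse the RSK construction: for i from n down to 1, find the cell of Q containing i, remove the entry at that cell from P, and reverse-bump it up through P; the value ejected from row 1 is w(i).

Step i=7: Q has 7 at row 3, column 2; remove 7 from row 3 of P and reverse-bump: 7 enters row 2 and ejects 5; 5 enters row 1 and ejects 3. So w(7) = 3. P is now [[1, 2, 5], [4, 7], [6]].
Step i=6: Q has 6 at row 3, column 1; remove 6 from row 3 of P and reverse-bump: 6 enters row 2 and ejects 4; 4 enters row 1 and ejects 2. So w(6) = 2. P is now [[1, 4, 5], [6, 7]].
Step i=5: Q has 5 at row 2, column 2; remove 7 from row 2 of P and reverse-bump: 7 enters row 1 and ejects 5. So w(5) = 5. P is now [[1, 4, 7], [6]].
Step i=4: Q has 4 at row 1, column 3; remove that cell from P, ejecting 7. So w(4) = 7. P is now [[1, 4], [6]].
Step i=3: Q has 3 at row 1, column 2; remove that cell from P, ejecting 4. So w(3) = 4. P is now [[1], [6]].
Step i=2: Q has 2 at row 2, column 1; remove 6 from row 2 of P and reverse-bump: 6 enters row 1 and ejects 1. So w(2) = 1. P is now [[6]].
Step i=1: Q has 1 at row 1, column 1; remove that cell from P, ejecting 6. So w(1) = 6. P is now [].

So w = 6 1 4 7 5 2 3.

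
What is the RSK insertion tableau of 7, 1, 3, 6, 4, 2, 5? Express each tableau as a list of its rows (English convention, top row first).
P = [[1, 2, 4, 5], [3], [6], [7]]

Insert 7: appended to row 1. P = [[7]].
Insert 1: 1 bumps 7 from row 1; 7 starts row 2. P = [[1], [7]].
Insert 3: appended to row 1. P = [[1, 3], [7]].
Insert 6: appended to row 1. P = [[1, 3, 6], [7]].
Insert 4: 4 bumps 6 from row 1; 6 bumps 7 from row 2; 7 starts row 3. P = [[1, 3, 4], [6], [7]].
Insert 2: 2 bumps 3 from row 1; 3 bumps 6 from row 2; 6 bumps 7 from row 3; 7 starts row 4. P = [[1, 2, 4], [3], [6], [7]].
Insert 5: appended to row 1. P = [[1, 2, 4, 5], [3], [6], [7]].

So P = [[1, 2, 4, 5], [3], [6], [7]].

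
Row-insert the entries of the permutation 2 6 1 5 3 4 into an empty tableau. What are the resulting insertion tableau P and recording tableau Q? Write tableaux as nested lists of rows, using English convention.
P = [[1, 3, 4], [2, 5], [6]], Q = [[1, 2, 6], [3, 4], [5]]

Insert each entry of the permutation into P by Schensted row insertion, recording in Q the position of each new cell.

Insert 2: appended to row 1. P = [[2]].
Insert 6: appended to row 1. P = [[2, 6]].
Insert 1: 1 bumps 2 from row 1; 2 starts row 2. P = [[1, 6], [2]].
Insert 5: 5 bumps 6 from row 1; 6 appends to row 2. P = [[1, 5], [2, 6]].
Insert 3: 3 bumps 5 from row 1; 5 bumps 6 from row 2; 6 starts row 3. P = [[1, 3], [2, 5], [6]].
Insert 4: appended to row 1. P = [[1, 3, 4], [2, 5], [6]].

So P = [[1, 3, 4], [2, 5], [6]], Q = [[1, 2, 6], [3, 4], [5]].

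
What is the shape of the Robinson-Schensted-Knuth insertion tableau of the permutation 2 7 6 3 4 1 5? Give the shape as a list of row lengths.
[4, 1, 1, 1]

RSK row insertion gives P = [[1, 3, 4, 5], [2], [6], [7]], which has shape [4, 1, 1, 1].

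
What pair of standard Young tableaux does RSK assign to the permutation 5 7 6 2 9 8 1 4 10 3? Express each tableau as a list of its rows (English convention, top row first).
Insert each entry of the permutation into P by Schensted row insertion, recording in Q the position of each new cell.

Insert 5: appended to row 1. P = [[5]].
Insert 7: appended to row 1. P = [[5, 7]].
Insert 6: 6 bumps 7 from row 1; 7 starts row 2. P = [[5, 6], [7]].
Insert 2: 2 bumps 5 from row 1; 5 bumps 7 from row 2; 7 starts row 3. P = [[2, 6], [5], [7]].
Insert 9: appended to row 1. P = [[2, 6, 9], [5], [7]].
Insert 8: 8 bumps 9 from row 1; 9 appends to row 2. P = [[2, 6, 8], [5, 9], [7]].
Insert 1: 1 bumps 2 from row 1; 2 bumps 5 from row 2; 5 bumps 7 from row 3; 7 starts row 4. P = [[1, 6, 8], [2, 9], [5], [7]].
Insert 4: 4 bumps 6 from row 1; 6 bumps 9 from row 2; 9 appends to row 3. P = [[1, 4, 8], [2, 6], [5, 9], [7]].
Insert 10: appended to row 1. P = [[1, 4, 8, 10], [2, 6], [5, 9], [7]].
Insert 3: 3 bumps 4 from row 1; 4 bumps 6 from row 2; 6 bumps 9 from row 3; 9 appends to row 4. P = [[1, 3, 8, 10], [2, 4], [5, 6], [7, 9]].

So P = [[1, 3, 8, 10], [2, 4], [5, 6], [7, 9]], Q = [[1, 2, 5, 9], [3, 6], [4, 8], [7, 10]].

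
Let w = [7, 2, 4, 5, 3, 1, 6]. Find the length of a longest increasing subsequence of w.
4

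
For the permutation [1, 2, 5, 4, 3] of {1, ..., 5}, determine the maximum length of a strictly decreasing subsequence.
3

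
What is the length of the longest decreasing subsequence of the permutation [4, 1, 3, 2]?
3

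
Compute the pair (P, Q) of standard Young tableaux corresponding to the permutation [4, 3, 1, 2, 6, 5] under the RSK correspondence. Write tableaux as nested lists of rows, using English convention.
P = [[1, 2, 5], [3, 6], [4]], Q = [[1, 4, 5], [2, 6], [3]]

Insert each entry of the permutation into P by Schensted row insertion, recording in Q the position of each new cell.

After inserting 4: P = [[4]].
After inserting 3: P = [[3], [4]].
After inserting 1: P = [[1], [3], [4]].
After inserting 2: P = [[1, 2], [3], [4]].
After inserting 6: P = [[1, 2, 6], [3], [4]].
After inserting 5: P = [[1, 2, 5], [3, 6], [4]].

So P = [[1, 2, 5], [3, 6], [4]], Q = [[1, 4, 5], [2, 6], [3]].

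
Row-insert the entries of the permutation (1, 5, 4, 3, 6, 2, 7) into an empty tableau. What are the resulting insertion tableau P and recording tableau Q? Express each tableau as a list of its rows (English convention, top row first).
P = [[1, 2, 6, 7], [3], [4], [5]], Q = [[1, 2, 5, 7], [3], [4], [6]]

Insert each entry of the permutation into P by Schensted row insertion, recording in Q the position of each new cell.

After inserting 1: P = [[1]].
After inserting 5: P = [[1, 5]].
After inserting 4: P = [[1, 4], [5]].
After inserting 3: P = [[1, 3], [4], [5]].
After inserting 6: P = [[1, 3, 6], [4], [5]].
After inserting 2: P = [[1, 2, 6], [3], [4], [5]].
After inserting 7: P = [[1, 2, 6, 7], [3], [4], [5]].

So P = [[1, 2, 6, 7], [3], [4], [5]], Q = [[1, 2, 5, 7], [3], [4], [6]].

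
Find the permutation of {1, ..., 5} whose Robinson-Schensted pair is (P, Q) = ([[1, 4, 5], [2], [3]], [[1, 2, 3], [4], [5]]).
3 4 5 2 1

Reverse the RSK construction: for i from n down to 1, find the cell of Q containing i, remove the entry at that cell from P, and reverse-bump it up through P; the value ejected from row 1 is w(i).

Step i=5: Q has 5 at row 3, column 1; remove 3 from row 3 of P and reverse-bump: 3 enters row 2 and ejects 2; 2 enters row 1 and ejects 1. So w(5) = 1. P is now [[2, 4, 5], [3]].
Step i=4: Q has 4 at row 2, column 1; remove 3 from row 2 of P and reverse-bump: 3 enters row 1 and ejects 2. So w(4) = 2. P is now [[3, 4, 5]].
Step i=3: Q has 3 at row 1, column 3; remove that cell from P, ejecting 5. So w(3) = 5. P is now [[3, 4]].
Step i=2: Q has 2 at row 1, column 2; remove that cell from P, ejecting 4. So w(2) = 4. P is now [[3]].
Step i=1: Q has 1 at row 1, column 1; remove that cell from P, ejecting 3. So w(1) = 3. P is now [].

So w = 3 4 5 2 1.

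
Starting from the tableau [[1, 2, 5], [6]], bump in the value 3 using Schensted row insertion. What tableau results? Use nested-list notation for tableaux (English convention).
[[1, 2, 3], [5], [6]]

In row 1, 3 replaces 5 (the leftmost entry greater than 3); 5 is bumped to row 2. In row 2, 5 replaces 6 (the leftmost entry greater than 5); 6 is bumped to row 3. 6 starts a new row 3. The new tableau is [[1, 2, 3], [5], [6]].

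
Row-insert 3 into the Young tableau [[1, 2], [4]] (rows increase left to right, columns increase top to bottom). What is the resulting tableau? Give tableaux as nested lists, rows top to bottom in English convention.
[[1, 2, 3], [4]]

3 is larger than every entry of row 1, so it is appended to row 1. The new tableau is [[1, 2, 3], [4]].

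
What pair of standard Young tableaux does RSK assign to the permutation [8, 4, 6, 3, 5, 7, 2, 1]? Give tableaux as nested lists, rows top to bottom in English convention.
Insert each entry of the permutation into P by Schensted row insertion, recording in Q the position of each new cell.

Insert 8: appended to row 1. P = [[8]].
Insert 4: 4 bumps 8 from row 1; 8 starts row 2. P = [[4], [8]].
Insert 6: appended to row 1. P = [[4, 6], [8]].
Insert 3: 3 bumps 4 from row 1; 4 bumps 8 from row 2; 8 starts row 3. P = [[3, 6], [4], [8]].
Insert 5: 5 bumps 6 from row 1; 6 appends to row 2. P = [[3, 5], [4, 6], [8]].
Insert 7: appended to row 1. P = [[3, 5, 7], [4, 6], [8]].
Insert 2: 2 bumps 3 from row 1; 3 bumps 4 from row 2; 4 bumps 8 from row 3; 8 starts row 4. P = [[2, 5, 7], [3, 6], [4], [8]].
Insert 1: 1 bumps 2 from row 1; 2 bumps 3 from row 2; 3 bumps 4 from row 3; 4 bumps 8 from row 4; 8 starts row 5. P = [[1, 5, 7], [2, 6], [3], [4], [8]].

So P = [[1, 5, 7], [2, 6], [3], [4], [8]], Q = [[1, 3, 6], [2, 5], [4], [7], [8]].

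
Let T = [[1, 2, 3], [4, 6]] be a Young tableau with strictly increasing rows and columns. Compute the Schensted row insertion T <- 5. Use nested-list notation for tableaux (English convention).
5 is larger than every entry of row 1, so it is appended to row 1. The new tableau is [[1, 2, 3, 5], [4, 6]].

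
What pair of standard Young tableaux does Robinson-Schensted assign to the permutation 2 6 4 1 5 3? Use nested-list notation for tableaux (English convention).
P = [[1, 3, 5], [2, 4], [6]], Q = [[1, 2, 5], [3, 6], [4]]

Insert each entry of the permutation into P by Schensted row insertion, recording in Q the position of each new cell.

After inserting 2: P = [[2]].
After inserting 6: P = [[2, 6]].
After inserting 4: P = [[2, 4], [6]].
After inserting 1: P = [[1, 4], [2], [6]].
After inserting 5: P = [[1, 4, 5], [2], [6]].
After inserting 3: P = [[1, 3, 5], [2, 4], [6]].

So P = [[1, 3, 5], [2, 4], [6]], Q = [[1, 2, 5], [3, 6], [4]].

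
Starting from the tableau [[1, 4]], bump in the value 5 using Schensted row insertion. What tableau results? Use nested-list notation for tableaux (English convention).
5 is larger than every entry of row 1, so it is appended to row 1. The new tableau is [[1, 4, 5]].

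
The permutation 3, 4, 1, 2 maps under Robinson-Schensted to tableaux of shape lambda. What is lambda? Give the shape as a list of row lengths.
Row-insert each entry into an empty tableau.

After inserting 3: P = [[3]].
After inserting 4: P = [[3, 4]].
After inserting 1: P = [[1, 4], [3]].
After inserting 2: P = [[1, 2], [3, 4]].

The final insertion tableau P = [[1, 2], [3, 4]] has shape [2, 2].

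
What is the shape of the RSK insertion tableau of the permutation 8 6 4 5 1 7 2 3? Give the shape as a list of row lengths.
Row-insert each entry into an empty tableau.

After inserting 8: P = [[8]].
After inserting 6: P = [[6], [8]].
After inserting 4: P = [[4], [6], [8]].
After inserting 5: P = [[4, 5], [6], [8]].
After inserting 1: P = [[1, 5], [4], [6], [8]].
After inserting 7: P = [[1, 5, 7], [4], [6], [8]].
After inserting 2: P = [[1, 2, 7], [4, 5], [6], [8]].
After inserting 3: P = [[1, 2, 3], [4, 5, 7], [6], [8]].

The final insertion tableau P = [[1, 2, 3], [4, 5, 7], [6], [8]] has shape [3, 3, 1, 1].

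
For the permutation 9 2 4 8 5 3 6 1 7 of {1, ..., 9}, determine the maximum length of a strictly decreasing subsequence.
5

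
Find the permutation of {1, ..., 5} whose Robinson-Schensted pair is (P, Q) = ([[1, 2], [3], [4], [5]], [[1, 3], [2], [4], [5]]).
Reverse the RSK construction: for i from n down to 1, find the cell of Q containing i, remove the entry at that cell from P, and reverse-bump it up through P; the value ejected from row 1 is w(i).

Step i=5: Q has 5 at row 4, column 1; remove 5 from row 4 of P and reverse-bump: 5 enters row 3 and ejects 4; 4 enters row 2 and ejects 3; 3 enters row 1 and ejects 2. So w(5) = 2. P is now [[1, 3], [4], [5]].
Step i=4: Q has 4 at row 3, column 1; remove 5 from row 3 of P and reverse-bump: 5 enters row 2 and ejects 4; 4 enters row 1 and ejects 3. So w(4) = 3. P is now [[1, 4], [5]].
Step i=3: Q has 3 at row 1, column 2; remove that cell from P, ejecting 4. So w(3) = 4. P is now [[1], [5]].
Step i=2: Q has 2 at row 2, column 1; remove 5 from row 2 of P and reverse-bump: 5 enters row 1 and ejects 1. So w(2) = 1. P is now [[5]].
Step i=1: Q has 1 at row 1, column 1; remove that cell from P, ejecting 5. So w(1) = 5. P is now [].

So w = 5 1 4 3 2.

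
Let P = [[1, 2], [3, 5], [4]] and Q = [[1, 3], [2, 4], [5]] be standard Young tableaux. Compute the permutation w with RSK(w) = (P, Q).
Reverse the RSK construction: for i from n down to 1, find the cell of Q containing i, remove the entry at that cell from P, and reverse-bump it up through P; the value ejected from row 1 is w(i).

Step i=5: Q has 5 at row 3, column 1; remove 4 from row 3 of P and reverse-bump: 4 enters row 2 and ejects 3; 3 enters row 1 and ejects 2. So w(5) = 2. P is now [[1, 3], [4, 5]].
Step i=4: Q has 4 at row 2, column 2; remove 5 from row 2 of P and reverse-bump: 5 enters row 1 and ejects 3. So w(4) = 3. P is now [[1, 5], [4]].
Step i=3: Q has 3 at row 1, column 2; remove that cell from P, ejecting 5. So w(3) = 5. P is now [[1], [4]].
Step i=2: Q has 2 at row 2, column 1; remove 4 from row 2 of P and reverse-bump: 4 enters row 1 and ejects 1. So w(2) = 1. P is now [[4]].
Step i=1: Q has 1 at row 1, column 1; remove that cell from P, ejecting 4. So w(1) = 4. P is now [].

So w = 4 1 5 3 2.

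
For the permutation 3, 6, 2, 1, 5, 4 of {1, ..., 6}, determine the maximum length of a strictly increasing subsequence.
2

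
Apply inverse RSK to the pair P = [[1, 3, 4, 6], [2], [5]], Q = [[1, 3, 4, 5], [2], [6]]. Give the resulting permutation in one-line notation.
5 2 3 4 6 1

Reverse the RSK construction: for i from n down to 1, find the cell of Q containing i, remove the entry at that cell from P, and reverse-bump it up through P; the value ejected from row 1 is w(i).

Step i=6: Q has 6 at row 3, column 1; remove 5 from row 3 of P and reverse-bump: 5 enters row 2 and ejects 2; 2 enters row 1 and ejects 1. So w(6) = 1. P is now [[2, 3, 4, 6], [5]].
Step i=5: Q has 5 at row 1, column 4; remove that cell from P, ejecting 6. So w(5) = 6. P is now [[2, 3, 4], [5]].
Step i=4: Q has 4 at row 1, column 3; remove that cell from P, ejecting 4. So w(4) = 4. P is now [[2, 3], [5]].
Step i=3: Q has 3 at row 1, column 2; remove that cell from P, ejecting 3. So w(3) = 3. P is now [[2], [5]].
Step i=2: Q has 2 at row 2, column 1; remove 5 from row 2 of P and reverse-bump: 5 enters row 1 and ejects 2. So w(2) = 2. P is now [[5]].
Step i=1: Q has 1 at row 1, column 1; remove that cell from P, ejecting 5. So w(1) = 5. P is now [].

So w = 5 2 3 4 6 1.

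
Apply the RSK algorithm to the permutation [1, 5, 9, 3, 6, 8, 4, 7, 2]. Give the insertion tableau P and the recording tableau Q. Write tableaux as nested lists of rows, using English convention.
P = [[1, 2, 4, 7], [3, 6, 8], [5], [9]], Q = [[1, 2, 3, 6], [4, 5, 8], [7], [9]]

Insert each entry of the permutation into P by Schensted row insertion, recording in Q the position of each new cell.

Insert 1: appended to row 1. P = [[1]], Q = [[1]].
Insert 5: appended to row 1. P = [[1, 5]], Q = [[1, 2]].
Insert 9: appended to row 1. P = [[1, 5, 9]], Q = [[1, 2, 3]].
Insert 3: 3 bumps 5 from row 1; 5 starts row 2. P = [[1, 3, 9], [5]], Q = [[1, 2, 3], [4]].
Insert 6: 6 bumps 9 from row 1; 9 appends to row 2. P = [[1, 3, 6], [5, 9]], Q = [[1, 2, 3], [4, 5]].
Insert 8: appended to row 1. P = [[1, 3, 6, 8], [5, 9]], Q = [[1, 2, 3, 6], [4, 5]].
Insert 4: 4 bumps 6 from row 1; 6 bumps 9 from row 2; 9 starts row 3. P = [[1, 3, 4, 8], [5, 6], [9]], Q = [[1, 2, 3, 6], [4, 5], [7]].
Insert 7: 7 bumps 8 from row 1; 8 appends to row 2. P = [[1, 3, 4, 7], [5, 6, 8], [9]], Q = [[1, 2, 3, 6], [4, 5, 8], [7]].
Insert 2: 2 bumps 3 from row 1; 3 bumps 5 from row 2; 5 bumps 9 from row 3; 9 starts row 4. P = [[1, 2, 4, 7], [3, 6, 8], [5], [9]], Q = [[1, 2, 3, 6], [4, 5, 8], [7], [9]].

So P = [[1, 2, 4, 7], [3, 6, 8], [5], [9]], Q = [[1, 2, 3, 6], [4, 5, 8], [7], [9]].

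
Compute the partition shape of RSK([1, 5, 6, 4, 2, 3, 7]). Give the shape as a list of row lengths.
Row-insert each entry into an empty tableau.

After inserting 1: P = [[1]].
After inserting 5: P = [[1, 5]].
After inserting 6: P = [[1, 5, 6]].
After inserting 4: P = [[1, 4, 6], [5]].
After inserting 2: P = [[1, 2, 6], [4], [5]].
After inserting 3: P = [[1, 2, 3], [4, 6], [5]].
After inserting 7: P = [[1, 2, 3, 7], [4, 6], [5]].

The final insertion tableau P = [[1, 2, 3, 7], [4, 6], [5]] has shape [4, 2, 1].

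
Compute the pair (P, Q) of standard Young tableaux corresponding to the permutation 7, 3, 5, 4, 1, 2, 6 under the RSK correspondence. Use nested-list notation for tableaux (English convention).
Insert each entry of the permutation into P by Schensted row insertion, recording in Q the position of each new cell.

Insert 7: appended to row 1. P = [[7]].
Insert 3: 3 bumps 7 from row 1; 7 starts row 2. P = [[3], [7]].
Insert 5: appended to row 1. P = [[3, 5], [7]].
Insert 4: 4 bumps 5 from row 1; 5 bumps 7 from row 2; 7 starts row 3. P = [[3, 4], [5], [7]].
Insert 1: 1 bumps 3 from row 1; 3 bumps 5 from row 2; 5 bumps 7 from row 3; 7 starts row 4. P = [[1, 4], [3], [5], [7]].
Insert 2: 2 bumps 4 from row 1; 4 appends to row 2. P = [[1, 2], [3, 4], [5], [7]].
Insert 6: appended to row 1. P = [[1, 2, 6], [3, 4], [5], [7]].

So P = [[1, 2, 6], [3, 4], [5], [7]], Q = [[1, 3, 7], [2, 6], [4], [5]].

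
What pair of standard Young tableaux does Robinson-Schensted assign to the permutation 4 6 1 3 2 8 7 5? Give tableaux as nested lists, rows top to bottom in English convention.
P = [[1, 2, 5], [3, 6, 7], [4, 8]], Q = [[1, 2, 6], [3, 4, 7], [5, 8]]

Insert each entry of the permutation into P by Schensted row insertion, recording in Q the position of each new cell.

Insert 4: appended to row 1. P = [[4]].
Insert 6: appended to row 1. P = [[4, 6]].
Insert 1: 1 bumps 4 from row 1; 4 starts row 2. P = [[1, 6], [4]].
Insert 3: 3 bumps 6 from row 1; 6 appends to row 2. P = [[1, 3], [4, 6]].
Insert 2: 2 bumps 3 from row 1; 3 bumps 4 from row 2; 4 starts row 3. P = [[1, 2], [3, 6], [4]].
Insert 8: appended to row 1. P = [[1, 2, 8], [3, 6], [4]].
Insert 7: 7 bumps 8 from row 1; 8 appends to row 2. P = [[1, 2, 7], [3, 6, 8], [4]].
Insert 5: 5 bumps 7 from row 1; 7 bumps 8 from row 2; 8 appends to row 3. P = [[1, 2, 5], [3, 6, 7], [4, 8]].

So P = [[1, 2, 5], [3, 6, 7], [4, 8]], Q = [[1, 2, 6], [3, 4, 7], [5, 8]].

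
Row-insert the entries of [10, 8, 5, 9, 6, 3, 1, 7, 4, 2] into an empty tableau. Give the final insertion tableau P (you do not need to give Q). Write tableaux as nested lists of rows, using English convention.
Insert 10: appended to row 1. P = [[10]].
Insert 8: 8 bumps 10 from row 1; 10 starts row 2. P = [[8], [10]].
Insert 5: 5 bumps 8 from row 1; 8 bumps 10 from row 2; 10 starts row 3. P = [[5], [8], [10]].
Insert 9: appended to row 1. P = [[5, 9], [8], [10]].
Insert 6: 6 bumps 9 from row 1; 9 appends to row 2. P = [[5, 6], [8, 9], [10]].
Insert 3: 3 bumps 5 from row 1; 5 bumps 8 from row 2; 8 bumps 10 from row 3; 10 starts row 4. P = [[3, 6], [5, 9], [8], [10]].
Insert 1: 1 bumps 3 from row 1; 3 bumps 5 from row 2; 5 bumps 8 from row 3; 8 bumps 10 from row 4; 10 starts row 5. P = [[1, 6], [3, 9], [5], [8], [10]].
Insert 7: appended to row 1. P = [[1, 6, 7], [3, 9], [5], [8], [10]].
Insert 4: 4 bumps 6 from row 1; 6 bumps 9 from row 2; 9 appends to row 3. P = [[1, 4, 7], [3, 6], [5, 9], [8], [10]].
Insert 2: 2 bumps 4 from row 1; 4 bumps 6 from row 2; 6 bumps 9 from row 3; 9 appends to row 4. P = [[1, 2, 7], [3, 4], [5, 6], [8, 9], [10]].

So P = [[1, 2, 7], [3, 4], [5, 6], [8, 9], [10]].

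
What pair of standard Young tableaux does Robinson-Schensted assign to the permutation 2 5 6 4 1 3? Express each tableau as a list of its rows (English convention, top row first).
P = [[1, 3, 6], [2, 4], [5]], Q = [[1, 2, 3], [4, 6], [5]]

Insert each entry of the permutation into P by Schensted row insertion, recording in Q the position of each new cell.

Insert 2: appended to row 1. P = [[2]], Q = [[1]].
Insert 5: appended to row 1. P = [[2, 5]], Q = [[1, 2]].
Insert 6: appended to row 1. P = [[2, 5, 6]], Q = [[1, 2, 3]].
Insert 4: 4 bumps 5 from row 1; 5 starts row 2. P = [[2, 4, 6], [5]], Q = [[1, 2, 3], [4]].
Insert 1: 1 bumps 2 from row 1; 2 bumps 5 from row 2; 5 starts row 3. P = [[1, 4, 6], [2], [5]], Q = [[1, 2, 3], [4], [5]].
Insert 3: 3 bumps 4 from row 1; 4 appends to row 2. P = [[1, 3, 6], [2, 4], [5]], Q = [[1, 2, 3], [4, 6], [5]].

So P = [[1, 3, 6], [2, 4], [5]], Q = [[1, 2, 3], [4, 6], [5]].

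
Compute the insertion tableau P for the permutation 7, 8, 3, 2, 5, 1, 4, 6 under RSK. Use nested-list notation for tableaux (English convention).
P = [[1, 4, 6], [2, 5], [3, 8], [7]]

Insert 7: appended to row 1. P = [[7]].
Insert 8: appended to row 1. P = [[7, 8]].
Insert 3: 3 bumps 7 from row 1; 7 starts row 2. P = [[3, 8], [7]].
Insert 2: 2 bumps 3 from row 1; 3 bumps 7 from row 2; 7 starts row 3. P = [[2, 8], [3], [7]].
Insert 5: 5 bumps 8 from row 1; 8 appends to row 2. P = [[2, 5], [3, 8], [7]].
Insert 1: 1 bumps 2 from row 1; 2 bumps 3 from row 2; 3 bumps 7 from row 3; 7 starts row 4. P = [[1, 5], [2, 8], [3], [7]].
Insert 4: 4 bumps 5 from row 1; 5 bumps 8 from row 2; 8 appends to row 3. P = [[1, 4], [2, 5], [3, 8], [7]].
Insert 6: appended to row 1. P = [[1, 4, 6], [2, 5], [3, 8], [7]].

So P = [[1, 4, 6], [2, 5], [3, 8], [7]].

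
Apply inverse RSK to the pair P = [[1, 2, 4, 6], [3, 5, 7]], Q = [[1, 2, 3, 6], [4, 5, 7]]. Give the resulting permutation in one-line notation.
1 3 5 2 4 7 6

Reverse RSK: for i = n, n-1, ..., 1, locate i in Q, remove the corresponding corner cell from P, and reverse-bump its entry up through P; the value ejected from row 1 is w(i).

So w = 1 3 5 2 4 7 6.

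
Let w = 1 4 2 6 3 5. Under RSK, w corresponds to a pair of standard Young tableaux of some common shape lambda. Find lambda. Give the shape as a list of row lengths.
[4, 2]

Row-insert each entry into an empty tableau.

After inserting 1: P = [[1]].
After inserting 4: P = [[1, 4]].
After inserting 2: P = [[1, 2], [4]].
After inserting 6: P = [[1, 2, 6], [4]].
After inserting 3: P = [[1, 2, 3], [4, 6]].
After inserting 5: P = [[1, 2, 3, 5], [4, 6]].

The final insertion tableau P = [[1, 2, 3, 5], [4, 6]] has shape [4, 2].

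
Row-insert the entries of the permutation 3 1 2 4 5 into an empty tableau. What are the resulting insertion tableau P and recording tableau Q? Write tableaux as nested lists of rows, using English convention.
P = [[1, 2, 4, 5], [3]], Q = [[1, 3, 4, 5], [2]]

Insert each entry of the permutation into P by Schensted row insertion, recording in Q the position of each new cell.

Insert 3: appended to row 1. P = [[3]], Q = [[1]].
Insert 1: 1 bumps 3 from row 1; 3 starts row 2. P = [[1], [3]], Q = [[1], [2]].
Insert 2: appended to row 1. P = [[1, 2], [3]], Q = [[1, 3], [2]].
Insert 4: appended to row 1. P = [[1, 2, 4], [3]], Q = [[1, 3, 4], [2]].
Insert 5: appended to row 1. P = [[1, 2, 4, 5], [3]], Q = [[1, 3, 4, 5], [2]].

So P = [[1, 2, 4, 5], [3]], Q = [[1, 3, 4, 5], [2]].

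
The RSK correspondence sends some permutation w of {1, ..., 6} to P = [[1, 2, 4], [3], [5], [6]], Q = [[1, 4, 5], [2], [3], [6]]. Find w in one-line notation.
6 5 1 3 4 2

Reverse the RSK construction: for i from n down to 1, find the cell of Q containing i, remove the entry at that cell from P, and reverse-bump it up through P; the value ejected from row 1 is w(i).

Step i=6: Q has 6 at row 4, column 1; remove 6 from row 4 of P and reverse-bump: 6 enters row 3 and ejects 5; 5 enters row 2 and ejects 3; 3 enters row 1 and ejects 2. So w(6) = 2. P is now [[1, 3, 4], [5], [6]].
Step i=5: Q has 5 at row 1, column 3; remove that cell from P, ejecting 4. So w(5) = 4. P is now [[1, 3], [5], [6]].
Step i=4: Q has 4 at row 1, column 2; remove that cell from P, ejecting 3. So w(4) = 3. P is now [[1], [5], [6]].
Step i=3: Q has 3 at row 3, column 1; remove 6 from row 3 of P and reverse-bump: 6 enters row 2 and ejects 5; 5 enters row 1 and ejects 1. So w(3) = 1. P is now [[5], [6]].
Step i=2: Q has 2 at row 2, column 1; remove 6 from row 2 of P and reverse-bump: 6 enters row 1 and ejects 5. So w(2) = 5. P is now [[6]].
Step i=1: Q has 1 at row 1, column 1; remove that cell from P, ejecting 6. So w(1) = 6. P is now [].

So w = 6 5 1 3 4 2.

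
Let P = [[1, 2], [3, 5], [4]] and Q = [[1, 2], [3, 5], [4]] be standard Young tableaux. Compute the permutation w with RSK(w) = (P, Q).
Reverse the RSK construction: for i from n down to 1, find the cell of Q containing i, remove the entry at that cell from P, and reverse-bump it up through P; the value ejected from row 1 is w(i).

Step i=5: Q has 5 at row 2, column 2; remove 5 from row 2 of P and reverse-bump: 5 enters row 1 and ejects 2. So w(5) = 2. P is now [[1, 5], [3], [4]].
Step i=4: Q has 4 at row 3, column 1; remove 4 from row 3 of P and reverse-bump: 4 enters row 2 and ejects 3; 3 enters row 1 and ejects 1. So w(4) = 1. P is now [[3, 5], [4]].
Step i=3: Q has 3 at row 2, column 1; remove 4 from row 2 of P and reverse-bump: 4 enters row 1 and ejects 3. So w(3) = 3. P is now [[4, 5]].
Step i=2: Q has 2 at row 1, column 2; remove that cell from P, ejecting 5. So w(2) = 5. P is now [[4]].
Step i=1: Q has 1 at row 1, column 1; remove that cell from P, ejecting 4. So w(1) = 4. P is now [].

So w = 4 5 3 1 2.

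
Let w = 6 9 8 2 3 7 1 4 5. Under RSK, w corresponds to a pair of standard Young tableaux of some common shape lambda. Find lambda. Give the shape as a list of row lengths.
[4, 2, 2, 1]

Row-insert each entry into an empty tableau.

After inserting 6: P = [[6]].
After inserting 9: P = [[6, 9]].
After inserting 8: P = [[6, 8], [9]].
After inserting 2: P = [[2, 8], [6], [9]].
After inserting 3: P = [[2, 3], [6, 8], [9]].
After inserting 7: P = [[2, 3, 7], [6, 8], [9]].
After inserting 1: P = [[1, 3, 7], [2, 8], [6], [9]].
After inserting 4: P = [[1, 3, 4], [2, 7], [6, 8], [9]].
After inserting 5: P = [[1, 3, 4, 5], [2, 7], [6, 8], [9]].

The final insertion tableau P = [[1, 3, 4, 5], [2, 7], [6, 8], [9]] has shape [4, 2, 2, 1].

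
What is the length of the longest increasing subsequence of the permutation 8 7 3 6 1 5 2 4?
3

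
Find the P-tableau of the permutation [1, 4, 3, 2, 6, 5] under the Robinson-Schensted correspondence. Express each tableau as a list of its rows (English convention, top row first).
P = [[1, 2, 5], [3, 6], [4]]

Insert 1: appended to row 1. P = [[1]].
Insert 4: appended to row 1. P = [[1, 4]].
Insert 3: 3 bumps 4 from row 1; 4 starts row 2. P = [[1, 3], [4]].
Insert 2: 2 bumps 3 from row 1; 3 bumps 4 from row 2; 4 starts row 3. P = [[1, 2], [3], [4]].
Insert 6: appended to row 1. P = [[1, 2, 6], [3], [4]].
Insert 5: 5 bumps 6 from row 1; 6 appends to row 2. P = [[1, 2, 5], [3, 6], [4]].

So P = [[1, 2, 5], [3, 6], [4]].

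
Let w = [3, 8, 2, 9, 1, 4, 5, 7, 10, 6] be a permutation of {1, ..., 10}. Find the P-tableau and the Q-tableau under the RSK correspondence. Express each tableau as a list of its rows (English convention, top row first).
Insert each entry of the permutation into P by Schensted row insertion, recording in Q the position of each new cell.

After inserting 3: P = [[3]].
After inserting 8: P = [[3, 8]].
After inserting 2: P = [[2, 8], [3]].
After inserting 9: P = [[2, 8, 9], [3]].
After inserting 1: P = [[1, 8, 9], [2], [3]].
After inserting 4: P = [[1, 4, 9], [2, 8], [3]].
After inserting 5: P = [[1, 4, 5], [2, 8, 9], [3]].
After inserting 7: P = [[1, 4, 5, 7], [2, 8, 9], [3]].
After inserting 10: P = [[1, 4, 5, 7, 10], [2, 8, 9], [3]].
After inserting 6: P = [[1, 4, 5, 6, 10], [2, 7, 9], [3, 8]].

So P = [[1, 4, 5, 6, 10], [2, 7, 9], [3, 8]], Q = [[1, 2, 4, 8, 9], [3, 6, 7], [5, 10]].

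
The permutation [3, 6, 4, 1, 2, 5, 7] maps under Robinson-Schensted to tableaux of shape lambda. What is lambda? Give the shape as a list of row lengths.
[4, 2, 1]

Row-insert each entry into an empty tableau.

After inserting 3: P = [[3]].
After inserting 6: P = [[3, 6]].
After inserting 4: P = [[3, 4], [6]].
After inserting 1: P = [[1, 4], [3], [6]].
After inserting 2: P = [[1, 2], [3, 4], [6]].
After inserting 5: P = [[1, 2, 5], [3, 4], [6]].
After inserting 7: P = [[1, 2, 5, 7], [3, 4], [6]].

The final insertion tableau P = [[1, 2, 5, 7], [3, 4], [6]] has shape [4, 2, 1].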